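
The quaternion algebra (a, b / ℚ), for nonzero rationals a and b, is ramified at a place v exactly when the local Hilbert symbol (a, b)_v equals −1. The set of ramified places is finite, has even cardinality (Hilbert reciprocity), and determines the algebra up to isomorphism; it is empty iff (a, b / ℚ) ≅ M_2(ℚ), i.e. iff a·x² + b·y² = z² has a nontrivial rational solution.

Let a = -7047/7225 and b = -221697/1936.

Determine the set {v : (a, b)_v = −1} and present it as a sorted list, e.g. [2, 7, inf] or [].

[3, 23, 29, inf]

Mod squares: a ≡ -87, b ≡ -2737. Check v ∈ {∞, 2, 3, 5, 7, 11, 17, 23, 29}.
v=3: a=3^5·(≡1), b=3^4·(≡2) mod 3; (1|3)=+1, (2|3)=-1; (−1)^{5·4·1}·(+1)^4·(-1)^5 = -1.
v=17: a=17^-2·(≡1), b=17^1·(≡1) mod 17; (1|17)=+1, (1|17)=+1; (−1)^{-2·1·8}·(+1)^1·(+1)^-2 = +1.
v=7: a=7^0·(≡2), b=7^1·(≡1) mod 7; (2|7)=+1, (1|7)=+1; (−1)^{0·1·3}·(+1)^1·(+1)^0 = +1.
v=2: v_2(a)=0, v_2(b)=-4; units ≡ 1, 7 (mod 8); ε·ε+αω+βω = 0·1+0·0+-4·0 ≡ 0  ⇒  (a,b)_2 = +1.
v=23: a=23^0·(≡20), b=23^1·(≡11) mod 23; (20|23)=-1, (11|23)=-1; (−1)^{0·1·11}·(-1)^1·(-1)^0 = -1.
v=29: a=29^1·(≡19), b=29^0·(≡3) mod 29; (19|29)=-1, (3|29)=-1; (−1)^{1·0·14}·(-1)^0·(-1)^1 = -1.
v=∞: -87 < 0 and -2737 < 0  ⇒  (a,b)_∞ = -1.
v=11: a=11^0·(≡9), b=11^-2·(≡6) mod 11; (9|11)=+1, (6|11)=-1; (−1)^{0·-2·5}·(+1)^-2·(-1)^0 = +1.
v=5: a=5^-2·(≡2), b=5^0·(≡3) mod 5; (2|5)=-1, (3|5)=-1; (−1)^{-2·0·2}·(-1)^0·(-1)^-2 = +1.
|Ram(-87, -2737)| = 4, even; anisotropic at {3, 23, 29, ∞}.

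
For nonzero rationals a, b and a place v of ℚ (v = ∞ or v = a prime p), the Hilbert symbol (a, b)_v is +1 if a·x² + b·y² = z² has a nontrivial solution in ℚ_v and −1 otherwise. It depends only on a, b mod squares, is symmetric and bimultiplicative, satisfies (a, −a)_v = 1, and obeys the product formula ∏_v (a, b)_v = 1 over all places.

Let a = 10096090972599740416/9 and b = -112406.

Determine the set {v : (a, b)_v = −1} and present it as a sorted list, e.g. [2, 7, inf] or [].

(a, b) ≡ (1263994, -2294) mod (ℚ^×)²; places V = {2, 3, 7, 11, 19, 29, 31, 37, ∞}.
(a,b)_3: α=-2, u≡1; β=0, v≡1 (mod 3); (1|3)=+1, (1|3)=+1; sign (−1)^0·+1^0·+1^-2 = +1.
(a,b)_31: α=3, u≡9; β=1, v≡1 (mod 31); (9|31)=+1, (1|31)=+1; sign (−1)^1·+1^1·+1^3 = -1.
(a,b)_2: α=11, β=1; u≡5, v≡5 (mod 8); ε(u)ε(v)=0·0, αω(v)=11·1, βω(u)=1·1; sum ≡ 0  ⇒  +1.
(a,b)_19: α=1, u≡4; β=0, v≡17 (mod 19); (4|19)=+1, (17|19)=+1; sign (−1)^0·+1^0·+1^1 = +1.
(a,b)_7: α=2, u≡1; β=2, v≡2 (mod 7); (1|7)=+1, (2|7)=+1; sign (−1)^0·+1^2·+1^2 = +1.
(a,b)_∞: sgn(1263994)=+, sgn(-2294)=−, so +1.
(a,b)_37: α=3, u≡21; β=1, v≡33 (mod 37); (21|37)=+1, (33|37)=+1; sign (−1)^0·+1^1·+1^3 = +1.
(a,b)_29: α=1, u≡7; β=0, v≡27 (mod 29); (7|29)=+1, (27|29)=-1; sign (−1)^0·+1^0·-1^1 = -1.
(a,b)_11: α=2, u≡8; β=0, v≡3 (mod 11); (8|11)=-1, (3|11)=+1; sign (−1)^0·-1^0·+1^2 = +1.
Ram(1263994, -2294) = {29, 31}; no ℚ_29-point on the conic.

[29, 31]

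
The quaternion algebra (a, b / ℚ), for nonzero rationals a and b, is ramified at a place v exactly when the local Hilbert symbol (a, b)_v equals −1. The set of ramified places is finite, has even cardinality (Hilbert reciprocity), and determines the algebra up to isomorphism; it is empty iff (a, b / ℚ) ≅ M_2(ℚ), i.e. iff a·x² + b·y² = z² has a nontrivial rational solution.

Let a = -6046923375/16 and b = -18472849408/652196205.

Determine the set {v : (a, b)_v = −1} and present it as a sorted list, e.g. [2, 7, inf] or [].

[17, inf]

(a, b) ≡ (-1615, -65) mod (ℚ^×)²; places V = {2, 3, 5, 13, 17, 19, 31, 43, 47, ∞}.
(a,b)_5: α=3, u≡3; β=-1, v≡2 (mod 5); (3|5)=-1, (2|5)=-1; sign (−1)^0·-1^-1·-1^3 = +1.
(a,b)_∞: sgn(-1615)=−, sgn(-65)=−, so -1.
(a,b)_47: α=0, u≡26; β=-2, v≡11 (mod 47); (26|47)=-1, (11|47)=-1; sign (−1)^0·-1^-2·-1^0 = +1.
(a,b)_19: α=1, u≡8; β=2, v≡4 (mod 19); (8|19)=-1, (4|19)=+1; sign (−1)^0·-1^2·+1^1 = +1.
(a,b)_31: α=0, u≡9; β=2, v≡25 (mod 31); (9|31)=+1, (25|31)=+1; sign (−1)^0·+1^2·+1^0 = +1.
(a,b)_3: α=4, u≡2; β=-10, v≡1 (mod 3); (2|3)=-1, (1|3)=+1; sign (−1)^0·-1^-10·+1^4 = +1.
(a,b)_17: α=1, u≡5; β=0, v≡7 (mod 17); (5|17)=-1, (7|17)=-1; sign (−1)^0·-1^0·-1^1 = -1.
(a,b)_2: α=-4, β=12; u≡1, v≡7 (mod 8); ε(u)ε(v)=0·1, αω(v)=-4·0, βω(u)=12·0; sum ≡ 0  ⇒  +1.
(a,b)_13: α=0, u≡9; β=1, v≡8 (mod 13); (9|13)=+1, (8|13)=-1; sign (−1)^0·+1^1·-1^0 = +1.
(a,b)_43: α=2, u≡37; β=0, v≡38 (mod 43); (37|43)=-1, (38|43)=+1; sign (−1)^0·-1^0·+1^2 = +1.
(-1615, -65 / ℚ) ramifies at {17, ∞}: a division algebra.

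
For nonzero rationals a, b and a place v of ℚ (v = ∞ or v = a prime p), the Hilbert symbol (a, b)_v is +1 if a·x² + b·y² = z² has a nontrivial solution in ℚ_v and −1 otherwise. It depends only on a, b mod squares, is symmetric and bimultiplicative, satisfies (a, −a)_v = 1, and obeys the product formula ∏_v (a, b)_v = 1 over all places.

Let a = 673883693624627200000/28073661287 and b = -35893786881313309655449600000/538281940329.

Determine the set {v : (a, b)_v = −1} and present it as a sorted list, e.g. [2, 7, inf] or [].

Mod squares: a ≡ 18122390, b ≡ -10. Check v ∈ {∞, 2, 3, 5, 7, 11, 13, 19, 23, 29, 31, 37}.
v=3: a=3^0·(≡2), b=3^-2·(≡2) mod 3; (2|3)=-1, (2|3)=-1; (−1)^{0·-2·1}·(-1)^-2·(-1)^0 = +1.
v=31: a=31^-2·(≡19), b=31^-2·(≡30) mod 31; (19|31)=+1, (30|31)=-1; (−1)^{-2·-2·15}·(+1)^-2·(-1)^-2 = +1.
v=37: a=37^2·(≡33), b=37^2·(≡21) mod 37; (33|37)=+1, (21|37)=+1; (−1)^{2·2·18}·(+1)^2·(+1)^2 = +1.
v=2: v_2(a)=15, v_2(b)=17; units ≡ 3, 3 (mod 8); ε·ε+αω+βω = 1·1+15·1+17·1 ≡ 1  ⇒  (a,b)_2 = -1.
v=13: a=13^3·(≡9), b=13^6·(≡1) mod 13; (9|13)=+1, (1|13)=+1; (−1)^{3·6·6}·(+1)^6·(+1)^3 = +1.
v=11: a=11^1·(≡3), b=11^2·(≡3) mod 11; (3|11)=+1, (3|11)=+1; (−1)^{1·2·5}·(+1)^2·(+1)^1 = +1.
v=7: a=7^-4·(≡3), b=7^-6·(≡2) mod 7; (3|7)=-1, (2|7)=+1; (−1)^{-4·-6·3}·(-1)^-6·(+1)^-4 = +1.
v=5: a=5^5·(≡2), b=5^5·(≡2) mod 5; (2|5)=-1, (2|5)=-1; (−1)^{5·5·2}·(-1)^5·(-1)^5 = +1.
v=∞: 18122390 > 0 and -10 < 0  ⇒  (a,b)_∞ = +1.
v=29: a=29^1·(≡27), b=29^2·(≡17) mod 29; (27|29)=-1, (17|29)=-1; (−1)^{1·2·14}·(-1)^2·(-1)^1 = -1.
v=23: a=23^-3·(≡19), b=23^-2·(≡1) mod 23; (19|23)=-1, (1|23)=+1; (−1)^{-3·-2·11}·(-1)^-2·(+1)^-3 = +1.
v=19: a=19^3·(≡14), b=19^4·(≡9) mod 19; (14|19)=-1, (9|19)=+1; (−1)^{3·4·9}·(-1)^4·(+1)^3 = +1.
(18122390, -10 / ℚ) ramifies at {2, 29}: a division algebra.

[2, 29]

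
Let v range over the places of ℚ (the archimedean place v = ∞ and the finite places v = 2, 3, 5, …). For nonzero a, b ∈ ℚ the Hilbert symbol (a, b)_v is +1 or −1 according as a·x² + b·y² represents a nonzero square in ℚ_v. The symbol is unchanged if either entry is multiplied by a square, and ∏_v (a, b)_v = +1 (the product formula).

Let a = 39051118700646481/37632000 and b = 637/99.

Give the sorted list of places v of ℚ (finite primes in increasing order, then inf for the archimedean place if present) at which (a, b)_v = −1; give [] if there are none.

(a, b) ≡ (30, 143) mod (ℚ^×)²; places V = {2, 3, 5, 7, 11, 13, 17, 37, ∞}.
(a,b)_17: α=2, u≡1; β=0, v≡3 (mod 17); (1|17)=+1, (3|17)=-1; sign (−1)^0·+1^0·-1^2 = +1.
(a,b)_13: α=8, u≡3; β=1, v≡11 (mod 13); (3|13)=+1, (11|13)=-1; sign (−1)^0·+1^1·-1^8 = +1.
(a,b)_11: α=2, u≡10; β=-1, v≡6 (mod 11); (10|11)=-1, (6|11)=-1; sign (−1)^0·-1^-1·-1^2 = -1.
(a,b)_5: α=-3, u≡1; β=0, v≡3 (mod 5); (1|5)=+1, (3|5)=-1; sign (−1)^0·+1^0·-1^-3 = -1.
(a,b)_37: α=2, u≡12; β=0, v≡24 (mod 37); (12|37)=+1, (24|37)=-1; sign (−1)^0·+1^0·-1^2 = +1.
(a,b)_3: α=-1, u≡1; β=-2, v≡2 (mod 3); (1|3)=+1, (2|3)=-1; sign (−1)^0·+1^-2·-1^-1 = -1.
(a,b)_7: α=-2, u≡1; β=2, v≡6 (mod 7); (1|7)=+1, (6|7)=-1; sign (−1)^0·+1^2·-1^-2 = +1.
(a,b)_∞: sgn(30)=+, sgn(143)=+, so +1.
(a,b)_2: α=-11, β=0; u≡7, v≡7 (mod 8); ε(u)ε(v)=1·1, αω(v)=-11·0, βω(u)=0·0; sum ≡ 1  ⇒  -1.
|Ram(30, 143)| = 4, even; anisotropic at {2, 3, 5, 11}.

[2, 3, 5, 11]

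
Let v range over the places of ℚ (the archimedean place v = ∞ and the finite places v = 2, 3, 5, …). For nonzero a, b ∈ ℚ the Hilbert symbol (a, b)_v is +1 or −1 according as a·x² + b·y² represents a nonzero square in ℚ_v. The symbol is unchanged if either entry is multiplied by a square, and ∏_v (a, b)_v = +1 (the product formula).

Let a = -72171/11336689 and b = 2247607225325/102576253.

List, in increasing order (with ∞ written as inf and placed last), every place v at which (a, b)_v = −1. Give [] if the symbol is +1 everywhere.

Mod squares: a ≡ -11, b ≡ 18259241. Check v ∈ {∞, 2, 3, 5, 7, 11, 13, 17, 23, 29, 37, 53}.
v=13: a=13^-2·(≡5), b=13^-1·(≡7) mod 13; (5|13)=-1, (7|13)=-1; (−1)^{-2·-1·6}·(-1)^-1·(-1)^-2 = -1.
v=∞: -11 < 0 and 18259241 > 0  ⇒  (a,b)_∞ = +1.
v=53: a=53^0·(≡42), b=53^-4·(≡11) mod 53; (42|53)=+1, (11|53)=+1; (−1)^{0·-4·26}·(+1)^-4·(+1)^0 = +1.
v=23: a=23^0·(≡6), b=23^2·(≡4) mod 23; (6|23)=+1, (4|23)=+1; (−1)^{0·2·11}·(+1)^2·(+1)^0 = +1.
v=37: a=37^-2·(≡3), b=37^1·(≡35) mod 37; (3|37)=+1, (35|37)=-1; (−1)^{-2·1·18}·(+1)^1·(-1)^-2 = +1.
v=5: a=5^0·(≡1), b=5^2·(≡1) mod 5; (1|5)=+1, (1|5)=+1; (−1)^{0·2·2}·(+1)^2·(+1)^0 = +1.
v=17: a=17^0·(≡11), b=17^1·(≡8) mod 17; (11|17)=-1, (8|17)=+1; (−1)^{0·1·8}·(-1)^1·(+1)^0 = -1.
v=2: v_2(a)=0, v_2(b)=0; units ≡ 5, 1 (mod 8); ε·ε+αω+βω = 0·0+0·0+0·1 ≡ 0  ⇒  (a,b)_2 = +1.
v=3: a=3^8·(≡1), b=3^0·(≡2) mod 3; (1|3)=+1, (2|3)=-1; (−1)^{8·0·1}·(+1)^0·(-1)^8 = +1.
v=11: a=11^1·(≡6), b=11^3·(≡3) mod 11; (6|11)=-1, (3|11)=+1; (−1)^{1·3·5}·(-1)^3·(+1)^1 = +1.
v=29: a=29^0·(≡14), b=29^1·(≡3) mod 29; (14|29)=-1, (3|29)=-1; (−1)^{0·1·14}·(-1)^1·(-1)^0 = -1.
v=7: a=7^-2·(≡5), b=7^1·(≡4) mod 7; (5|7)=-1, (4|7)=+1; (−1)^{-2·1·3}·(-1)^1·(+1)^-2 = -1.
|Ram(-11, 18259241)| = 4, even; anisotropic at {7, 13, 17, 29}.

[7, 13, 17, 29]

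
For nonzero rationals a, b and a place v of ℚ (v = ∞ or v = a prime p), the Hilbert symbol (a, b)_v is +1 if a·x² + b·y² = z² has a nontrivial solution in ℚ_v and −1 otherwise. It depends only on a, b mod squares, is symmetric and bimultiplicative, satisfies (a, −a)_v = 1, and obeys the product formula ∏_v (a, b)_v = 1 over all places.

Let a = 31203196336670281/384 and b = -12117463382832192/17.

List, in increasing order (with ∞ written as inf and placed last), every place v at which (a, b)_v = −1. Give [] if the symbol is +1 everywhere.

[2, 3, 29, 31]

Mod squares: a ≡ 393414, b ≡ -45849. Check v ∈ {∞, 2, 3, 7, 11, 17, 19, 29, 31, 37}.
v=∞: 393414 > 0 and -45849 < 0  ⇒  (a,b)_∞ = +1.
v=19: a=19^1·(≡15), b=19^0·(≡5) mod 19; (15|19)=-1, (5|19)=+1; (−1)^{1·0·9}·(-1)^0·(+1)^1 = +1.
v=11: a=11^2·(≡8), b=11^2·(≡6) mod 11; (8|11)=-1, (6|11)=-1; (−1)^{2·2·5}·(-1)^2·(-1)^2 = +1.
v=29: a=29^1·(≡5), b=29^1·(≡14) mod 29; (5|29)=+1, (14|29)=-1; (−1)^{1·1·14}·(+1)^1·(-1)^1 = -1.
v=2: v_2(a)=-7, v_2(b)=6; units ≡ 3, 7 (mod 8); ε·ε+αω+βω = 1·1+-7·0+6·1 ≡ 1  ⇒  (a,b)_2 = -1.
v=7: a=7^3·(≡5), b=7^2·(≡2) mod 7; (5|7)=-1, (2|7)=+1; (−1)^{3·2·3}·(-1)^2·(+1)^3 = +1.
v=31: a=31^2·(≡29), b=31^3·(≡28) mod 31; (29|31)=-1, (28|31)=+1; (−1)^{2·3·15}·(-1)^3·(+1)^2 = -1.
v=17: a=17^5·(≡14), b=17^-1·(≡12) mod 17; (14|17)=-1, (12|17)=-1; (−1)^{5·-1·8}·(-1)^-1·(-1)^5 = +1.
v=37: a=37^0·(≡9), b=37^2·(≡23) mod 37; (9|37)=+1, (23|37)=-1; (−1)^{0·2·18}·(+1)^2·(-1)^0 = +1.
v=3: a=3^-1·(≡2), b=3^3·(≡2) mod 3; (2|3)=-1, (2|3)=-1; (−1)^{-1·3·1}·(-1)^3·(-1)^-1 = -1.
(393414, -45849 / ℚ) ramifies at {2, 3, 29, 31}: a division algebra.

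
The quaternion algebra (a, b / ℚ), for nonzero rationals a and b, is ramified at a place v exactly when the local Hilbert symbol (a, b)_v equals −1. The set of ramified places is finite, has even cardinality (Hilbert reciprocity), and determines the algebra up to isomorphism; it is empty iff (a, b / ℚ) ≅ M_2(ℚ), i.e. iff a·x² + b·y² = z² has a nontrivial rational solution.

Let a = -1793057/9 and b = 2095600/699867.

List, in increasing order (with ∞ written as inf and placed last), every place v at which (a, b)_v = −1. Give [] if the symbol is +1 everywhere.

(a, b) ≡ (-36593, 93) mod (ℚ^×)²; places V = {2, 3, 5, 7, 13, 23, 31, 37, 43, ∞}.
(a,b)_23: α=1, u≡14; β=-2, v≡2 (mod 23); (14|23)=-1, (2|23)=+1; sign (−1)^0·-1^-2·+1^1 = +1.
(a,b)_37: α=1, u≡1; β=0, v≡18 (mod 37); (1|37)=+1, (18|37)=-1; sign (−1)^0·+1^0·-1^1 = -1.
(a,b)_31: α=0, u≡5; β=1, v≡30 (mod 31); (5|31)=+1, (30|31)=-1; sign (−1)^0·+1^1·-1^0 = +1.
(a,b)_∞: sgn(-36593)=−, sgn(93)=+, so +1.
(a,b)_13: α=0, u≡8; β=2, v≡2 (mod 13); (8|13)=-1, (2|13)=-1; sign (−1)^0·-1^2·-1^0 = +1.
(a,b)_3: α=-2, u≡1; β=-3, v≡1 (mod 3); (1|3)=+1, (1|3)=+1; sign (−1)^0·+1^-3·+1^-2 = +1.
(a,b)_2: α=0, β=4; u≡7, v≡5 (mod 8); ε(u)ε(v)=1·0, αω(v)=0·1, βω(u)=4·0; sum ≡ 0  ⇒  +1.
(a,b)_43: α=1, u≡6; β=0, v≡5 (mod 43); (6|43)=+1, (5|43)=-1; sign (−1)^0·+1^0·-1^1 = -1.
(a,b)_7: α=2, u≡5; β=-2, v≡1 (mod 7); (5|7)=-1, (1|7)=+1; sign (−1)^0·-1^-2·+1^2 = +1.
(a,b)_5: α=0, u≡2; β=2, v≡2 (mod 5); (2|5)=-1, (2|5)=-1; sign (−1)^0·-1^2·-1^0 = +1.
Ram(-36593, 93) = {37, 43}; no ℚ_37-point on the conic.

[37, 43]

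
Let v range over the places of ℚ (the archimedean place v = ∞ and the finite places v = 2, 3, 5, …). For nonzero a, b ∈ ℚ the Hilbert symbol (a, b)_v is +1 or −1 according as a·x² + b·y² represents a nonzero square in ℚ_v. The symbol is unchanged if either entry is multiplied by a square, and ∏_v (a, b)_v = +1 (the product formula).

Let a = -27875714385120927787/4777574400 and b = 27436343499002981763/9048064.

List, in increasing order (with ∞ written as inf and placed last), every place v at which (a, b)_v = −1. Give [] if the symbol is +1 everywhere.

(a, b) ≡ (-5715523, 139403) mod (ℚ^×)²; places V = {2, 3, 5, 7, 11, 19, 23, 29, 41, 43, 47, ∞}.
(a,b)_7: α=2, u≡3; β=0, v≡6 (mod 7); (3|7)=-1, (6|7)=-1; sign (−1)^0·-1^0·-1^2 = +1.
(a,b)_∞: sgn(-5715523)=−, sgn(139403)=+, so +1.
(a,b)_29: α=3, u≡18; β=3, v≡9 (mod 29); (18|29)=-1, (9|29)=+1; sign (−1)^0·-1^3·+1^3 = -1.
(a,b)_41: α=1, u≡3; β=2, v≡3 (mod 41); (3|41)=-1, (3|41)=-1; sign (−1)^0·-1^2·-1^1 = -1.
(a,b)_3: α=-6, u≡2; β=6, v≡2 (mod 3); (2|3)=-1, (2|3)=-1; sign (−1)^0·-1^6·-1^-6 = +1.
(a,b)_43: α=2, u≡27; β=0, v≡4 (mod 43); (27|43)=-1, (4|43)=+1; sign (−1)^0·-1^0·+1^2 = +1.
(a,b)_47: α=0, u≡21; β=-2, v≡18 (mod 47); (21|47)=+1, (18|47)=+1; sign (−1)^0·+1^-2·+1^0 = +1.
(a,b)_19: α=1, u≡3; β=3, v≡2 (mod 19); (3|19)=-1, (2|19)=-1; sign (−1)^1·-1^3·-1^1 = -1.
(a,b)_2: α=-18, β=-12; u≡5, v≡3 (mod 8); ε(u)ε(v)=0·1, αω(v)=-18·1, βω(u)=-12·1; sum ≡ 0  ⇒  +1.
(a,b)_11: α=3, u≡4; β=1, v≡9 (mod 11); (4|11)=+1, (9|11)=+1; sign (−1)^1·+1^1·+1^3 = -1.
(a,b)_23: α=3, u≡22; β=3, v≡8 (mod 23); (22|23)=-1, (8|23)=+1; sign (−1)^1·-1^3·+1^3 = +1.
(a,b)_5: α=-2, u≡3; β=0, v≡2 (mod 5); (3|5)=-1, (2|5)=-1; sign (−1)^0·-1^0·-1^-2 = +1.
|Ram(-5715523, 139403)| = 4, even; anisotropic at {11, 19, 29, 41}.

[11, 19, 29, 41]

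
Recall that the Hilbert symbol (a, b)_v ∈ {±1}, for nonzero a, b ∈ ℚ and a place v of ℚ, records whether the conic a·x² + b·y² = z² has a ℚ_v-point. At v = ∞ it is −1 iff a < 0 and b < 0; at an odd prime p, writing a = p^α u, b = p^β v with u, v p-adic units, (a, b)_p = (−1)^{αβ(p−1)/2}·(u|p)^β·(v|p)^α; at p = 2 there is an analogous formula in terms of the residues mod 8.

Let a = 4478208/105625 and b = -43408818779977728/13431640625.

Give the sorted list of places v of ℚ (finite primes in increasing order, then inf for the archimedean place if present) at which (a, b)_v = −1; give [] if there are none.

[2, 5, 7, 13]

(a, b) ≡ (357, -15470) mod (ℚ^×)²; places V = {2, 3, 5, 7, 11, 13, 17, 23, 29, ∞}.
(a,b)_5: α=-4, u≡2; β=-9, v≡1 (mod 5); (2|5)=-1, (1|5)=+1; sign (−1)^0·-1^-9·+1^-4 = -1.
(a,b)_3: α=1, u≡2; β=6, v≡1 (mod 3); (2|3)=-1, (1|3)=+1; sign (−1)^0·-1^6·+1^1 = +1.
(a,b)_∞: sgn(357)=+, sgn(-15470)=−, so +1.
(a,b)_13: α=-2, u≡7; β=-1, v≡11 (mod 13); (7|13)=-1, (11|13)=-1; sign (−1)^0·-1^-1·-1^-2 = -1.
(a,b)_29: α=0, u≡4; β=2, v≡28 (mod 29); (4|29)=+1, (28|29)=+1; sign (−1)^0·+1^2·+1^0 = +1.
(a,b)_23: α=0, u≡12; β=-2, v≡12 (mod 23); (12|23)=+1, (12|23)=+1; sign (−1)^0·+1^-2·+1^0 = +1.
(a,b)_17: α=1, u≡15; β=1, v≡16 (mod 17); (15|17)=+1, (16|17)=+1; sign (−1)^0·+1^1·+1^1 = +1.
(a,b)_11: α=0, u≡3; β=2, v≡10 (mod 11); (3|11)=+1, (10|11)=-1; sign (−1)^0·+1^2·-1^0 = +1.
(a,b)_2: α=8, β=11; u≡5, v≡1 (mod 8); ε(u)ε(v)=0·0, αω(v)=8·0, βω(u)=11·1; sum ≡ 1  ⇒  -1.
(a,b)_7: α=3, u≡4; β=5, v≡1 (mod 7); (4|7)=+1, (1|7)=+1; sign (−1)^1·+1^5·+1^3 = -1.
|Ram(357, -15470)| = 4, even; anisotropic at {2, 5, 7, 13}.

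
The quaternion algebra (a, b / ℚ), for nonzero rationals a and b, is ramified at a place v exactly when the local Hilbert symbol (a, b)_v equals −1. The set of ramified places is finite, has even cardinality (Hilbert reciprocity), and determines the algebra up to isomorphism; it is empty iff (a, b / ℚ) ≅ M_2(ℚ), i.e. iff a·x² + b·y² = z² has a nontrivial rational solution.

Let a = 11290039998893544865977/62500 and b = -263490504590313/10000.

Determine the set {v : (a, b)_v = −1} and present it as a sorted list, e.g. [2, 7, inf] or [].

Mod squares: a ≡ 187473, b ≡ -17. Check v ∈ {∞, 2, 3, 5, 7, 11, 13, 17, 19, 23}.
v=7: a=7^2·(≡6), b=7^2·(≡2) mod 7; (6|7)=-1, (2|7)=+1; (−1)^{2·2·3}·(-1)^2·(+1)^2 = +1.
v=11: a=11^5·(≡4), b=11^2·(≡3) mod 11; (4|11)=+1, (3|11)=+1; (−1)^{5·2·5}·(+1)^2·(+1)^5 = +1.
v=17: a=17^2·(≡5), b=17^1·(≡15) mod 17; (5|17)=-1, (15|17)=+1; (−1)^{2·1·8}·(-1)^1·(+1)^2 = -1.
v=23: a=23^3·(≡2), b=23^2·(≡16) mod 23; (2|23)=+1, (16|23)=+1; (−1)^{3·2·11}·(+1)^2·(+1)^3 = +1.
v=5: a=5^-6·(≡3), b=5^-4·(≡2) mod 5; (3|5)=-1, (2|5)=-1; (−1)^{-6·-4·2}·(-1)^-4·(-1)^-6 = +1.
v=3: a=3^3·(≡1), b=3^4·(≡1) mod 3; (1|3)=+1, (1|3)=+1; (−1)^{3·4·1}·(+1)^4·(+1)^3 = +1.
v=19: a=19^3·(≡1), b=19^2·(≡10) mod 19; (1|19)=+1, (10|19)=-1; (−1)^{3·2·9}·(+1)^2·(-1)^3 = -1.
v=2: v_2(a)=-2, v_2(b)=-4; units ≡ 1, 7 (mod 8); ε·ε+αω+βω = 0·1+-2·0+-4·0 ≡ 0  ⇒  (a,b)_2 = +1.
v=13: a=13^3·(≡4), b=13^2·(≡4) mod 13; (4|13)=+1, (4|13)=+1; (−1)^{3·2·6}·(+1)^2·(+1)^3 = +1.
v=∞: 187473 > 0 and -17 < 0  ⇒  (a,b)_∞ = +1.
|Ram(187473, -17)| = 2, even; anisotropic at {17, 19}.

[17, 19]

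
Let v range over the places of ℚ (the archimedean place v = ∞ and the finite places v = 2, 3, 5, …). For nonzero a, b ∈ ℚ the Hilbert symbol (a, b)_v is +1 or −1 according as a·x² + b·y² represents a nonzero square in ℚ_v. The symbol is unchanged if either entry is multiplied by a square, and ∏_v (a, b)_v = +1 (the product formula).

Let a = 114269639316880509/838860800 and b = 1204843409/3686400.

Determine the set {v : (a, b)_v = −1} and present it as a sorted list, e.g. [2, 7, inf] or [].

Mod squares: a ≡ 42, b ≡ 209. Check v ∈ {∞, 2, 3, 5, 7, 11, 19}.
v=11: a=11^2·(≡3), b=11^1·(≡2) mod 11; (3|11)=+1, (2|11)=-1; (−1)^{2·1·5}·(+1)^1·(-1)^2 = +1.
v=5: a=5^-2·(≡2), b=5^-2·(≡4) mod 5; (2|5)=-1, (4|5)=+1; (−1)^{-2·-2·2}·(-1)^-2·(+1)^-2 = +1.
v=2: v_2(a)=-25, v_2(b)=-14; units ≡ 5, 1 (mod 8); ε·ε+αω+βω = 0·0+-25·0+-14·1 ≡ 0  ⇒  (a,b)_2 = +1.
v=7: a=7^13·(≡6), b=7^8·(≡5) mod 7; (6|7)=-1, (5|7)=-1; (−1)^{13·8·3}·(-1)^8·(-1)^13 = -1.
v=19: a=19^2·(≡11), b=19^1·(≡7) mod 19; (11|19)=+1, (7|19)=+1; (−1)^{2·1·9}·(+1)^1·(+1)^2 = +1.
v=∞: 42 > 0 and 209 > 0  ⇒  (a,b)_∞ = +1.
v=3: a=3^3·(≡2), b=3^-2·(≡2) mod 3; (2|3)=-1, (2|3)=-1; (−1)^{3·-2·1}·(-1)^-2·(-1)^3 = -1.
Ram(42, 209) = {3, 7}; no ℚ_3-point on the conic.

[3, 7]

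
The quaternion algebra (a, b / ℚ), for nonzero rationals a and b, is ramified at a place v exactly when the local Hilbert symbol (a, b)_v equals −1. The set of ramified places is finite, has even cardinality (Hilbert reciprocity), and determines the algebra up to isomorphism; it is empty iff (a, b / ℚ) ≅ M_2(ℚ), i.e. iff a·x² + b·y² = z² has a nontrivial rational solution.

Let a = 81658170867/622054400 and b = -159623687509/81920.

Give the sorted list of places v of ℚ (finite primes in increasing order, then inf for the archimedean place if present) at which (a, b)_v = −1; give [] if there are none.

[5, 11, 13, 19]

Mod squares: a ≡ 33, b ≡ -230945. Check v ∈ {∞, 2, 3, 5, 7, 11, 13, 17, 19, 37, 47}.
v=47: a=47^-2·(≡20), b=47^0·(≡19) mod 47; (20|47)=-1, (19|47)=-1; (−1)^{-2·0·23}·(-1)^0·(-1)^-2 = +1.
v=∞: 33 > 0 and -230945 < 0  ⇒  (a,b)_∞ = +1.
v=5: a=5^-2·(≡2), b=5^-1·(≡4) mod 5; (2|5)=-1, (4|5)=+1; (−1)^{-2·-1·2}·(-1)^-1·(+1)^-2 = -1.
v=3: a=3^1·(≡2), b=3^0·(≡1) mod 3; (2|3)=-1, (1|3)=+1; (−1)^{1·0·1}·(-1)^0·(+1)^1 = +1.
v=17: a=17^0·(≡16), b=17^1·(≡15) mod 17; (16|17)=+1, (15|17)=+1; (−1)^{0·1·8}·(+1)^1·(+1)^0 = +1.
v=19: a=19^0·(≡14), b=19^1·(≡6) mod 19; (14|19)=-1, (6|19)=+1; (−1)^{0·1·9}·(-1)^1·(+1)^0 = -1.
v=37: a=37^2·(≡28), b=37^0·(≡10) mod 37; (28|37)=+1, (10|37)=+1; (−1)^{2·0·18}·(+1)^0·(+1)^2 = +1.
v=7: a=7^6·(≡6), b=7^0·(≡6) mod 7; (6|7)=-1, (6|7)=-1; (−1)^{6·0·3}·(-1)^0·(-1)^6 = +1.
v=13: a=13^2·(≡11), b=13^5·(≡7) mod 13; (11|13)=-1, (7|13)=-1; (−1)^{2·5·6}·(-1)^5·(-1)^2 = -1.
v=11: a=11^-1·(≡4), b=11^3·(≡5) mod 11; (4|11)=+1, (5|11)=+1; (−1)^{-1·3·5}·(+1)^3·(+1)^-1 = -1.
v=2: v_2(a)=-10, v_2(b)=-14; units ≡ 1, 7 (mod 8); ε·ε+αω+βω = 0·1+-10·0+-14·0 ≡ 0  ⇒  (a,b)_2 = +1.
(33, -230945 / ℚ) ramifies at {5, 11, 13, 19}: a division algebra.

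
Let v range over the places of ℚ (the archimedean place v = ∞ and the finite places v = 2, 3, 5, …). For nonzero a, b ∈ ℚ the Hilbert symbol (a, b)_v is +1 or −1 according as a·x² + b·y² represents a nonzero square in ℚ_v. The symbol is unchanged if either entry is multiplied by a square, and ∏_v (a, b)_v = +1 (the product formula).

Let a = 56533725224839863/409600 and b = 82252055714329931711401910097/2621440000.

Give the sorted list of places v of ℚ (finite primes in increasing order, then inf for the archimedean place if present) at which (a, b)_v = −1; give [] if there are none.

[7, 29]

(a, b) ≡ (87087, 2233) mod (ℚ^×)²; places V = {2, 3, 5, 7, 11, 13, 19, 29, 31, ∞}.
(a,b)_2: α=-14, β=-22; u≡7, v≡1 (mod 8); ε(u)ε(v)=1·0, αω(v)=-14·0, βω(u)=-22·0; sum ≡ 0  ⇒  +1.
(a,b)_29: α=3, u≡4; β=5, v≡27 (mod 29); (4|29)=+1, (27|29)=-1; sign (−1)^0·+1^5·-1^3 = -1.
(a,b)_13: α=1, u≡3; β=0, v≡10 (mod 13); (3|13)=+1, (10|13)=+1; sign (−1)^0·+1^0·+1^1 = +1.
(a,b)_∞: sgn(87087)=+, sgn(2233)=+, so +1.
(a,b)_7: α=7, u≡2; β=11, v≡1 (mod 7); (2|7)=+1, (1|7)=+1; sign (−1)^1·+1^11·+1^7 = -1.
(a,b)_5: α=-2, u≡2; β=-4, v≡3 (mod 5); (2|5)=-1, (3|5)=-1; sign (−1)^0·-1^-4·-1^-2 = +1.
(a,b)_11: α=1, u≡2; β=1, v≡3 (mod 11); (2|11)=-1, (3|11)=+1; sign (−1)^1·-1^1·+1^1 = +1.
(a,b)_3: α=9, u≡1; β=12, v≡1 (mod 3); (1|3)=+1, (1|3)=+1; sign (−1)^0·+1^12·+1^9 = +1.
(a,b)_31: α=0, u≡25; β=2, v≡7 (mod 31); (25|31)=+1, (7|31)=+1; sign (−1)^0·+1^2·+1^0 = +1.
(a,b)_19: α=0, u≡2; β=2, v≡15 (mod 19); (2|19)=-1, (15|19)=-1; sign (−1)^0·-1^2·-1^0 = +1.
(87087, 2233 / ℚ) ramifies at {7, 29}: a division algebra.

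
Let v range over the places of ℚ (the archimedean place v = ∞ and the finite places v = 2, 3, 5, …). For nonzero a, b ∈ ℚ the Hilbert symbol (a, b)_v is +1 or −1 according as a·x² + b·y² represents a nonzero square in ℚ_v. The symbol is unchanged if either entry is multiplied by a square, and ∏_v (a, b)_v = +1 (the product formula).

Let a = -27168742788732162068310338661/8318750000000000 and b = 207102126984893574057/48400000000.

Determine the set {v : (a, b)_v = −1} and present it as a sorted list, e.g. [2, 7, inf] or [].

(a, b) ≡ (-313599, 57) mod (ℚ^×)²; places V = {2, 3, 5, 7, 11, 13, 17, 19, 23, 37, 43, ∞}.
(a,b)_37: α=2, u≡13; β=0, v≡5 (mod 37); (13|37)=-1, (5|37)=-1; sign (−1)^0·-1^0·-1^2 = +1.
(a,b)_7: α=2, u≡1; β=0, v≡4 (mod 7); (1|7)=+1, (4|7)=+1; sign (−1)^0·+1^0·+1^2 = +1.
(a,b)_11: α=-3, u≡3; β=-2, v≡2 (mod 11); (3|11)=+1, (2|11)=-1; sign (−1)^0·+1^-2·-1^-3 = -1.
(a,b)_43: α=3, u≡16; β=2, v≡31 (mod 43); (16|43)=+1, (31|43)=+1; sign (−1)^0·+1^2·+1^3 = +1.
(a,b)_13: α=1, u≡5; β=2, v≡8 (mod 13); (5|13)=-1, (8|13)=-1; sign (−1)^0·-1^2·-1^1 = -1.
(a,b)_19: α=4, u≡13; β=3, v≡12 (mod 19); (13|19)=-1, (12|19)=-1; sign (−1)^0·-1^3·-1^4 = -1.
(a,b)_17: α=3, u≡2; β=4, v≡14 (mod 17); (2|17)=+1, (14|17)=-1; sign (−1)^0·+1^4·-1^3 = -1.
(a,b)_5: α=-14, u≡1; β=-8, v≡3 (mod 5); (1|5)=+1, (3|5)=-1; sign (−1)^0·+1^-8·-1^-14 = +1.
(a,b)_∞: sgn(-313599)=−, sgn(57)=+, so +1.
(a,b)_23: α=4, u≡9; β=2, v≡5 (mod 23); (9|23)=+1, (5|23)=-1; sign (−1)^0·+1^2·-1^4 = +1.
(a,b)_2: α=-10, β=-10; u≡1, v≡1 (mod 8); ε(u)ε(v)=0·0, αω(v)=-10·0, βω(u)=-10·0; sum ≡ 0  ⇒  +1.
(a,b)_3: α=7, u≡2; β=7, v≡1 (mod 3); (2|3)=-1, (1|3)=+1; sign (−1)^1·-1^7·+1^7 = +1.
(-313599, 57 / ℚ) ramifies at {11, 13, 17, 19}: a division algebra.

[11, 13, 17, 19]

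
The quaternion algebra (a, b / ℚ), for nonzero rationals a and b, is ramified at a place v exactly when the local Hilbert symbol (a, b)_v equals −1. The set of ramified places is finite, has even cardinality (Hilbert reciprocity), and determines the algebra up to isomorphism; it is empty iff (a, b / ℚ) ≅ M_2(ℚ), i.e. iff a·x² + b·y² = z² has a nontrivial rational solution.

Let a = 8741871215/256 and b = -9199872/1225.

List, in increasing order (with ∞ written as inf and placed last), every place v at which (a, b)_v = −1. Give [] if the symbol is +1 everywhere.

(a, b) ≡ (212135, -33) mod (ℚ^×)²; places V = {2, 3, 5, 7, 11, 19, 29, ∞}.
(a,b)_3: α=0, u≡2; β=3, v≡1 (mod 3); (2|3)=-1, (1|3)=+1; sign (−1)^0·-1^3·+1^0 = -1.
(a,b)_2: α=-8, β=8; u≡7, v≡7 (mod 8); ε(u)ε(v)=1·1, αω(v)=-8·0, βω(u)=8·0; sum ≡ 1  ⇒  -1.
(a,b)_11: α=1, u≡2; β=3, v≡10 (mod 11); (2|11)=-1, (10|11)=-1; sign (−1)^1·-1^3·-1^1 = -1.
(a,b)_∞: sgn(212135)=+, sgn(-33)=−, so +1.
(a,b)_19: α=1, u≡10; β=0, v≡11 (mod 19); (10|19)=-1, (11|19)=+1; sign (−1)^0·-1^0·+1^1 = +1.
(a,b)_7: α=3, u≡4; β=-2, v≡1 (mod 7); (4|7)=+1, (1|7)=+1; sign (−1)^0·+1^-2·+1^3 = +1.
(a,b)_29: α=3, u≡1; β=0, v≡25 (mod 29); (1|29)=+1, (25|29)=+1; sign (−1)^0·+1^0·+1^3 = +1.
(a,b)_5: α=1, u≡3; β=-2, v≡2 (mod 5); (3|5)=-1, (2|5)=-1; sign (−1)^0·-1^-2·-1^1 = -1.
Ram(212135, -33) = {2, 3, 5, 11}; no ℚ_2-point on the conic.

[2, 3, 5, 11]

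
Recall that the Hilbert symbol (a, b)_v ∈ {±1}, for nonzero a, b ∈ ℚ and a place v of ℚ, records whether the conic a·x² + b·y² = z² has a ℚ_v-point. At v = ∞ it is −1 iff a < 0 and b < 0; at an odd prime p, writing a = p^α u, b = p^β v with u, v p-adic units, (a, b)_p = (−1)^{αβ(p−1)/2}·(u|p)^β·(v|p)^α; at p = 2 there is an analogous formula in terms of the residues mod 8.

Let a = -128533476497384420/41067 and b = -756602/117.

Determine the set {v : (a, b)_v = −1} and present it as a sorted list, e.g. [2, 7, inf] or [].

(a, b) ≡ (-19635, -34034) mod (ℚ^×)²; places V = {2, 3, 5, 7, 11, 13, 17, 41, ∞}.
(a,b)_11: α=3, u≡10; β=1, v≡8 (mod 11); (10|11)=-1, (8|11)=-1; sign (−1)^1·-1^1·-1^3 = -1.
(a,b)_5: α=1, u≡3; β=0, v≡4 (mod 5); (3|5)=-1, (4|5)=+1; sign (−1)^0·-1^0·+1^1 = +1.
(a,b)_41: α=2, u≡23; β=0, v≡39 (mod 41); (23|41)=+1, (39|41)=+1; sign (−1)^0·+1^0·+1^2 = +1.
(a,b)_17: α=7, u≡9; β=3, v≡9 (mod 17); (9|17)=+1, (9|17)=+1; sign (−1)^0·+1^3·+1^7 = +1.
(a,b)_∞: sgn(-19635)=−, sgn(-34034)=−, so -1.
(a,b)_3: α=-5, u≡1; β=-2, v≡1 (mod 3); (1|3)=+1, (1|3)=+1; sign (−1)^0·+1^-2·+1^-5 = +1.
(a,b)_13: α=-2, u≡5; β=-1, v≡7 (mod 13); (5|13)=-1, (7|13)=-1; sign (−1)^0·-1^-1·-1^-2 = -1.
(a,b)_7: α=1, u≡2; β=1, v≡3 (mod 7); (2|7)=+1, (3|7)=-1; sign (−1)^1·+1^1·-1^1 = +1.
(a,b)_2: α=2, β=1; u≡5, v≡7 (mod 8); ε(u)ε(v)=0·1, αω(v)=2·0, βω(u)=1·1; sum ≡ 1  ⇒  -1.
Ram(-19635, -34034) = {2, 11, 13, ∞}; no ℚ_2-point on the conic.

[2, 11, 13, inf]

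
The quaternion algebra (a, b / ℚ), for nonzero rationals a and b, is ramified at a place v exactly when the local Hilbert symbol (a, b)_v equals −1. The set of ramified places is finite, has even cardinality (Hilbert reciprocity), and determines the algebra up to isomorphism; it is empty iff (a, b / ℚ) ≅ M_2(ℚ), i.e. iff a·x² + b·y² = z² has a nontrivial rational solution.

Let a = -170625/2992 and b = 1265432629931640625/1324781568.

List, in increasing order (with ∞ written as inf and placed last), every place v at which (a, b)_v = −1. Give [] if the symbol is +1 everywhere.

[3, 11]

Mod squares: a ≡ -51051, b ≡ 36465. Check v ∈ {∞, 2, 3, 5, 7, 11, 13, 17}.
v=5: a=5^4·(≡1), b=5^11·(≡2) mod 5; (1|5)=+1, (2|5)=-1; (−1)^{4·11·2}·(+1)^11·(-1)^4 = +1.
v=17: a=17^-1·(≡12), b=17^3·(≡12) mod 17; (12|17)=-1, (12|17)=-1; (−1)^{-1·3·8}·(-1)^3·(-1)^-1 = +1.
v=3: a=3^1·(≡2), b=3^-5·(≡2) mod 3; (2|3)=-1, (2|3)=-1; (−1)^{1·-5·1}·(-1)^-5·(-1)^1 = -1.
v=2: v_2(a)=-4, v_2(b)=-12; units ≡ 5, 1 (mod 8); ε·ε+αω+βω = 0·0+-4·0+-12·1 ≡ 0  ⇒  (a,b)_2 = +1.
v=7: a=7^1·(≡2), b=7^4·(≡2) mod 7; (2|7)=+1, (2|7)=+1; (−1)^{1·4·3}·(+1)^4·(+1)^1 = +1.
v=13: a=13^1·(≡9), b=13^3·(≡1) mod 13; (9|13)=+1, (1|13)=+1; (−1)^{1·3·6}·(+1)^3·(+1)^1 = +1.
v=∞: -51051 < 0 and 36465 > 0  ⇒  (a,b)_∞ = +1.
v=11: a=11^-1·(≡5), b=11^-3·(≡1) mod 11; (5|11)=+1, (1|11)=+1; (−1)^{-1·-3·5}·(+1)^-3·(+1)^-1 = -1.
Ram(-51051, 36465) = {3, 11}; no ℚ_3-point on the conic.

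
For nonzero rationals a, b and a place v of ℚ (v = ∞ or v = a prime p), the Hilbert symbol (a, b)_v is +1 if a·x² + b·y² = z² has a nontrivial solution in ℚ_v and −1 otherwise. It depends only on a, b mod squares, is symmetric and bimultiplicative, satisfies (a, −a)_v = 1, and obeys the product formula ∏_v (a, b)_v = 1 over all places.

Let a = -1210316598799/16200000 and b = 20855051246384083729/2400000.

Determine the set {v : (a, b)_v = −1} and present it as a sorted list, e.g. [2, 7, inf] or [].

[5, 11, 13, 29, 31, 37]

Mod squares: a ≡ -2827355, b ≡ 899919735. Check v ∈ {∞, 2, 3, 5, 7, 11, 13, 17, 19, 23, 29, 31, 37}.
v=29: a=29^1·(≡10), b=29^1·(≡9) mod 29; (10|29)=-1, (9|29)=+1; (−1)^{1·1·14}·(-1)^1·(+1)^1 = -1.
v=5: a=5^-5·(≡4), b=5^-5·(≡3) mod 5; (4|5)=+1, (3|5)=-1; (−1)^{-5·-5·2}·(+1)^-5·(-1)^-5 = -1.
v=23: a=23^0·(≡2), b=23^1·(≡4) mod 23; (2|23)=+1, (4|23)=+1; (−1)^{0·1·11}·(+1)^1·(+1)^0 = +1.
v=17: a=17^1·(≡2), b=17^1·(≡16) mod 17; (2|17)=+1, (16|17)=+1; (−1)^{1·1·8}·(+1)^1·(+1)^1 = +1.
v=13: a=13^0·(≡11), b=13^3·(≡2) mod 13; (11|13)=-1, (2|13)=-1; (−1)^{0·3·6}·(-1)^3·(-1)^0 = -1.
v=2: v_2(a)=-6, v_2(b)=-8; units ≡ 5, 7 (mod 8); ε·ε+αω+βω = 0·1+-6·0+-8·1 ≡ 0  ⇒  (a,b)_2 = +1.
v=3: a=3^-4·(≡1), b=3^-1·(≡2) mod 3; (1|3)=+1, (2|3)=-1; (−1)^{-4·-1·1}·(+1)^-1·(-1)^-4 = +1.
v=19: a=19^2·(≡11), b=19^2·(≡11) mod 19; (11|19)=+1, (11|19)=+1; (−1)^{2·2·9}·(+1)^2·(+1)^2 = +1.
v=37: a=37^1·(≡10), b=37^1·(≡20) mod 37; (10|37)=+1, (20|37)=-1; (−1)^{1·1·18}·(+1)^1·(-1)^1 = -1.
v=11: a=11^2·(≡2), b=11^3·(≡7) mod 11; (2|11)=-1, (7|11)=-1; (−1)^{2·3·5}·(-1)^3·(-1)^2 = -1.
v=31: a=31^1·(≡20), b=31^2·(≡3) mod 31; (20|31)=+1, (3|31)=-1; (−1)^{1·2·15}·(+1)^2·(-1)^1 = -1.
v=∞: -2827355 < 0 and 899919735 > 0  ⇒  (a,b)_∞ = +1.
v=7: a=7^2·(≡2), b=7^2·(≡2) mod 7; (2|7)=+1, (2|7)=+1; (−1)^{2·2·3}·(+1)^2·(+1)^2 = +1.
|Ram(-2827355, 899919735)| = 6, even; anisotropic at {5, 11, 13, 29, 31, 37}.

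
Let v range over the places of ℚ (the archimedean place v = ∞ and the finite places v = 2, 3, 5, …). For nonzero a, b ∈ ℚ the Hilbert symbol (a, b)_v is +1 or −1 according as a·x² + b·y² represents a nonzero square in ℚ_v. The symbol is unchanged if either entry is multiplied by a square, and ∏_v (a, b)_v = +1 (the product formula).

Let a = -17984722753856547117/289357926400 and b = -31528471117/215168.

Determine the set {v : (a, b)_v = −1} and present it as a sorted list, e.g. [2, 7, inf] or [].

(a, b) ≡ (-37, -26) mod (ℚ^×)²; places V = {2, 3, 5, 11, 13, 37, 41, ∞}.
(a,b)_5: α=-2, u≡3; β=0, v≡1 (mod 5); (3|5)=-1, (1|5)=+1; sign (−1)^0·-1^0·+1^-2 = +1.
(a,b)_3: α=4, u≡2; β=0, v≡1 (mod 3); (2|3)=-1, (1|3)=+1; sign (−1)^0·-1^0·+1^4 = +1.
(a,b)_2: α=-12, β=-7; u≡3, v≡3 (mod 8); ε(u)ε(v)=1·1, αω(v)=-12·1, βω(u)=-7·1; sum ≡ 0  ⇒  +1.
(a,b)_∞: sgn(-37)=−, sgn(-26)=−, so -1.
(a,b)_37: α=3, u≡36; β=2, v≡36 (mod 37); (36|37)=+1, (36|37)=+1; sign (−1)^0·+1^2·+1^3 = +1.
(a,b)_13: α=2, u≡11; β=1, v≡6 (mod 13); (11|13)=-1, (6|13)=-1; sign (−1)^0·-1^1·-1^2 = -1.
(a,b)_41: α=-4, u≡37; β=-2, v≡13 (mod 41); (37|41)=+1, (13|41)=-1; sign (−1)^0·+1^-2·-1^-4 = +1.
(a,b)_11: α=10, u≡8; β=6, v≡7 (mod 11); (8|11)=-1, (7|11)=-1; sign (−1)^0·-1^6·-1^10 = +1.
Ram(-37, -26) = {13, ∞}; no ℚ_13-point on the conic.

[13, inf]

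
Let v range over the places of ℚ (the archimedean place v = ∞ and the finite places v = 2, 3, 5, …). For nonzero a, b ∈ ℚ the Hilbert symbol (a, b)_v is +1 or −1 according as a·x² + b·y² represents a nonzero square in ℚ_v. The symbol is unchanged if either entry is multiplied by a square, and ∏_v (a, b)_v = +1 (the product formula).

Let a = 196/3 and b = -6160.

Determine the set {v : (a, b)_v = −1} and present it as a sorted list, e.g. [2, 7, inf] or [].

[2, 3, 5, 7]

Mod squares: a ≡ 3, b ≡ -385. Check v ∈ {∞, 2, 3, 5, 7, 11}.
v=∞: 3 > 0 and -385 < 0  ⇒  (a,b)_∞ = +1.
v=2: v_2(a)=2, v_2(b)=4; units ≡ 3, 7 (mod 8); ε·ε+αω+βω = 1·1+2·0+4·1 ≡ 1  ⇒  (a,b)_2 = -1.
v=11: a=11^0·(≡3), b=11^1·(≡1) mod 11; (3|11)=+1, (1|11)=+1; (−1)^{0·1·5}·(+1)^1·(+1)^0 = +1.
v=7: a=7^2·(≡6), b=7^1·(≡2) mod 7; (6|7)=-1, (2|7)=+1; (−1)^{2·1·3}·(-1)^1·(+1)^2 = -1.
v=5: a=5^0·(≡2), b=5^1·(≡3) mod 5; (2|5)=-1, (3|5)=-1; (−1)^{0·1·2}·(-1)^1·(-1)^0 = -1.
v=3: a=3^-1·(≡1), b=3^0·(≡2) mod 3; (1|3)=+1, (2|3)=-1; (−1)^{-1·0·1}·(+1)^0·(-1)^-1 = -1.
Ram(3, -385) = {2, 3, 5, 7}; no ℚ_2-point on the conic.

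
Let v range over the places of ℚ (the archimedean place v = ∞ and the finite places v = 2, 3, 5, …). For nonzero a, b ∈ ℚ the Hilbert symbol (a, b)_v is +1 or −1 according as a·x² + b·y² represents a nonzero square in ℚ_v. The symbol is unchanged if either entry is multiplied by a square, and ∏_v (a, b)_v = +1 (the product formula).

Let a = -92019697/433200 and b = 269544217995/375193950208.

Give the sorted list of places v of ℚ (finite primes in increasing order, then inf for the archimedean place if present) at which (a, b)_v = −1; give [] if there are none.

Mod squares: a ≡ -6699, b ≡ 4290. Check v ∈ {∞, 2, 3, 5, 7, 11, 13, 17, 19, 29, 53}.
v=11: a=11^1·(≡2), b=11^-3·(≡9) mod 11; (2|11)=-1, (9|11)=+1; (−1)^{1·-3·5}·(-1)^-3·(+1)^1 = +1.
v=3: a=3^-1·(≡2), b=3^15·(≡2) mod 3; (2|3)=-1, (2|3)=-1; (−1)^{-1·15·1}·(-1)^15·(-1)^-1 = -1.
v=29: a=29^3·(≡16), b=29^0·(≡8) mod 29; (16|29)=+1, (8|29)=-1; (−1)^{3·0·14}·(+1)^0·(-1)^3 = -1.
v=53: a=53^0·(≡33), b=53^-2·(≡45) mod 53; (33|53)=-1, (45|53)=-1; (−1)^{0·-2·26}·(-1)^-2·(-1)^0 = +1.
v=7: a=7^3·(≡2), b=7^-2·(≡3) mod 7; (2|7)=+1, (3|7)=-1; (−1)^{3·-2·3}·(+1)^-2·(-1)^3 = -1.
v=2: v_2(a)=-4, v_2(b)=-11; units ≡ 5, 1 (mod 8); ε·ε+αω+βω = 0·0+-4·0+-11·1 ≡ 1  ⇒  (a,b)_2 = -1.
v=5: a=5^-2·(≡1), b=5^1·(≡3) mod 5; (1|5)=+1, (3|5)=-1; (−1)^{-2·1·2}·(+1)^1·(-1)^-2 = +1.
v=13: a=13^0·(≡10), b=13^1·(≡11) mod 13; (10|13)=+1, (11|13)=-1; (−1)^{0·1·6}·(+1)^1·(-1)^0 = +1.
v=17: a=17^0·(≡16), b=17^2·(≡11) mod 17; (16|17)=+1, (11|17)=-1; (−1)^{0·2·8}·(+1)^2·(-1)^0 = +1.
v=19: a=19^-2·(≡13), b=19^0·(≡15) mod 19; (13|19)=-1, (15|19)=-1; (−1)^{-2·0·9}·(-1)^0·(-1)^-2 = +1.
v=∞: -6699 < 0 and 4290 > 0  ⇒  (a,b)_∞ = +1.
(-6699, 4290 / ℚ) ramifies at {2, 3, 7, 29}: a division algebra.

[2, 3, 7, 29]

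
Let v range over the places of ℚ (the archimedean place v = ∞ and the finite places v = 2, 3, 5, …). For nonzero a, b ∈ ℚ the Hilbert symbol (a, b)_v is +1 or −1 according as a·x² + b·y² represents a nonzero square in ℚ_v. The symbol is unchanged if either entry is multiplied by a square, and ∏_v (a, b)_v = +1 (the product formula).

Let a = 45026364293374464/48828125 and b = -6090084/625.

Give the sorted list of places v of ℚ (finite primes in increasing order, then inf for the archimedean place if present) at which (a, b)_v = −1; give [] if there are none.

[11, 13]

Mod squares: a ≡ 2730, b ≡ -1001. Check v ∈ {∞, 2, 3, 5, 7, 11, 13}.
v=7: a=7^5·(≡3), b=7^1·(≡2) mod 7; (3|7)=-1, (2|7)=+1; (−1)^{5·1·3}·(-1)^1·(+1)^5 = +1.
v=3: a=3^9·(≡1), b=3^2·(≡1) mod 3; (1|3)=+1, (1|3)=+1; (−1)^{9·2·1}·(+1)^2·(+1)^9 = +1.
v=∞: 2730 > 0 and -1001 < 0  ⇒  (a,b)_∞ = +1.
v=13: a=13^3·(≡8), b=13^3·(≡10) mod 13; (8|13)=-1, (10|13)=+1; (−1)^{3·3·6}·(-1)^3·(+1)^3 = -1.
v=11: a=11^2·(≡10), b=11^1·(≡7) mod 11; (10|11)=-1, (7|11)=-1; (−1)^{2·1·5}·(-1)^1·(-1)^2 = -1.
v=5: a=5^-11·(≡4), b=5^-4·(≡1) mod 5; (4|5)=+1, (1|5)=+1; (−1)^{-11·-4·2}·(+1)^-4·(+1)^-11 = +1.
v=2: v_2(a)=9, v_2(b)=2; units ≡ 5, 7 (mod 8); ε·ε+αω+βω = 0·1+9·0+2·1 ≡ 0  ⇒  (a,b)_2 = +1.
|Ram(2730, -1001)| = 2, even; anisotropic at {11, 13}.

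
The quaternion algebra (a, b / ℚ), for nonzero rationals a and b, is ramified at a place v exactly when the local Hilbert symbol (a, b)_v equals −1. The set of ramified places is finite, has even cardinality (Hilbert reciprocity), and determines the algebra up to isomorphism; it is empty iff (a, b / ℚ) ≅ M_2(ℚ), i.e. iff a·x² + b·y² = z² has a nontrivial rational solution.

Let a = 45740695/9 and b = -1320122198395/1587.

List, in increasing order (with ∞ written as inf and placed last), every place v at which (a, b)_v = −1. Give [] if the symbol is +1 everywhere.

Mod squares: a ≡ 270655, b ≡ -1324785. Check v ∈ {∞, 2, 3, 5, 7, 11, 13, 19, 23, 31, 37}.
v=31: a=31^0·(≡1), b=31^1·(≡14) mod 31; (1|31)=+1, (14|31)=+1; (−1)^{0·1·15}·(+1)^1·(+1)^0 = +1.
v=13: a=13^2·(≡11), b=13^2·(≡5) mod 13; (11|13)=-1, (5|13)=-1; (−1)^{2·2·6}·(-1)^2·(-1)^2 = +1.
v=5: a=5^1·(≡1), b=5^1·(≡3) mod 5; (1|5)=+1, (3|5)=-1; (−1)^{1·1·2}·(+1)^1·(-1)^1 = -1.
v=11: a=11^1·(≡4), b=11^1·(≡3) mod 11; (4|11)=+1, (3|11)=+1; (−1)^{1·1·5}·(+1)^1·(+1)^1 = -1.
v=∞: 270655 > 0 and -1324785 < 0  ⇒  (a,b)_∞ = +1.
v=7: a=7^1·(≡2), b=7^3·(≡2) mod 7; (2|7)=+1, (2|7)=+1; (−1)^{1·3·3}·(+1)^3·(+1)^1 = -1.
v=19: a=19^1·(≡18), b=19^2·(≡1) mod 19; (18|19)=-1, (1|19)=+1; (−1)^{1·2·9}·(-1)^2·(+1)^1 = +1.
v=23: a=23^0·(≡15), b=23^-2·(≡19) mod 23; (15|23)=-1, (19|23)=-1; (−1)^{0·-2·11}·(-1)^-2·(-1)^0 = +1.
v=2: v_2(a)=0, v_2(b)=0; units ≡ 7, 7 (mod 8); ε·ε+αω+βω = 1·1+0·0+0·0 ≡ 1  ⇒  (a,b)_2 = -1.
v=3: a=3^-2·(≡1), b=3^-1·(≡2) mod 3; (1|3)=+1, (2|3)=-1; (−1)^{-2·-1·1}·(+1)^-1·(-1)^-2 = +1.
v=37: a=37^1·(≡36), b=37^1·(≡7) mod 37; (36|37)=+1, (7|37)=+1; (−1)^{1·1·18}·(+1)^1·(+1)^1 = +1.
|Ram(270655, -1324785)| = 4, even; anisotropic at {2, 5, 7, 11}.

[2, 5, 7, 11]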